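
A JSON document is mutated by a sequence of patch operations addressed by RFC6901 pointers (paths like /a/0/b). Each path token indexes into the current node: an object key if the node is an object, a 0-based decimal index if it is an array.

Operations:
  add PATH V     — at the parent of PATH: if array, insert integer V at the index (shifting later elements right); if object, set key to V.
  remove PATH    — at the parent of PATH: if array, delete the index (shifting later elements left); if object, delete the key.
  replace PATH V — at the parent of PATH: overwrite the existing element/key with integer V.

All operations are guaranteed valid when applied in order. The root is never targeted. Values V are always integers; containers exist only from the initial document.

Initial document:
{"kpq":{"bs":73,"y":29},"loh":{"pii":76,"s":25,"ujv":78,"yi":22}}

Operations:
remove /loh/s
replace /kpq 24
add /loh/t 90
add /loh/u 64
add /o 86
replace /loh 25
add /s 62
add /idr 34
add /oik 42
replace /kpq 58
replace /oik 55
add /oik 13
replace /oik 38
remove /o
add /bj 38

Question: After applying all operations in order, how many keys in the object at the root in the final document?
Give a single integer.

Answer: 6

Derivation:
After op 1 (remove /loh/s): {"kpq":{"bs":73,"y":29},"loh":{"pii":76,"ujv":78,"yi":22}}
After op 2 (replace /kpq 24): {"kpq":24,"loh":{"pii":76,"ujv":78,"yi":22}}
After op 3 (add /loh/t 90): {"kpq":24,"loh":{"pii":76,"t":90,"ujv":78,"yi":22}}
After op 4 (add /loh/u 64): {"kpq":24,"loh":{"pii":76,"t":90,"u":64,"ujv":78,"yi":22}}
After op 5 (add /o 86): {"kpq":24,"loh":{"pii":76,"t":90,"u":64,"ujv":78,"yi":22},"o":86}
After op 6 (replace /loh 25): {"kpq":24,"loh":25,"o":86}
After op 7 (add /s 62): {"kpq":24,"loh":25,"o":86,"s":62}
After op 8 (add /idr 34): {"idr":34,"kpq":24,"loh":25,"o":86,"s":62}
After op 9 (add /oik 42): {"idr":34,"kpq":24,"loh":25,"o":86,"oik":42,"s":62}
After op 10 (replace /kpq 58): {"idr":34,"kpq":58,"loh":25,"o":86,"oik":42,"s":62}
After op 11 (replace /oik 55): {"idr":34,"kpq":58,"loh":25,"o":86,"oik":55,"s":62}
After op 12 (add /oik 13): {"idr":34,"kpq":58,"loh":25,"o":86,"oik":13,"s":62}
After op 13 (replace /oik 38): {"idr":34,"kpq":58,"loh":25,"o":86,"oik":38,"s":62}
After op 14 (remove /o): {"idr":34,"kpq":58,"loh":25,"oik":38,"s":62}
After op 15 (add /bj 38): {"bj":38,"idr":34,"kpq":58,"loh":25,"oik":38,"s":62}
Size at the root: 6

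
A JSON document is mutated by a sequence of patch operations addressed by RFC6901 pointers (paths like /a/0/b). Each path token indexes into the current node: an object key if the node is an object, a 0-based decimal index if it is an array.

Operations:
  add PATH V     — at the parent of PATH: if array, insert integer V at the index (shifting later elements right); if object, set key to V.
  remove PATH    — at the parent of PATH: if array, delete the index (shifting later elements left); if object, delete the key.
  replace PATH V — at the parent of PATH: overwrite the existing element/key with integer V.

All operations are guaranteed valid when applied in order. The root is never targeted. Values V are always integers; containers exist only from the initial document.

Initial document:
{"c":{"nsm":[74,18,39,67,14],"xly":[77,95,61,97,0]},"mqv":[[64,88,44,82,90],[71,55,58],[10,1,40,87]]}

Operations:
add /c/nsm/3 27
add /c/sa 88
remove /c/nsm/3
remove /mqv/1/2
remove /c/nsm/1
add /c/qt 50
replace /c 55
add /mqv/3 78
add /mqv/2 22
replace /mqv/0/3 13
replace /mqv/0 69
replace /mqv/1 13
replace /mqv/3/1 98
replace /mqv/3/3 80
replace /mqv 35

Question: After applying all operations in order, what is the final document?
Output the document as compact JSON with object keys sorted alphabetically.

Answer: {"c":55,"mqv":35}

Derivation:
After op 1 (add /c/nsm/3 27): {"c":{"nsm":[74,18,39,27,67,14],"xly":[77,95,61,97,0]},"mqv":[[64,88,44,82,90],[71,55,58],[10,1,40,87]]}
After op 2 (add /c/sa 88): {"c":{"nsm":[74,18,39,27,67,14],"sa":88,"xly":[77,95,61,97,0]},"mqv":[[64,88,44,82,90],[71,55,58],[10,1,40,87]]}
After op 3 (remove /c/nsm/3): {"c":{"nsm":[74,18,39,67,14],"sa":88,"xly":[77,95,61,97,0]},"mqv":[[64,88,44,82,90],[71,55,58],[10,1,40,87]]}
After op 4 (remove /mqv/1/2): {"c":{"nsm":[74,18,39,67,14],"sa":88,"xly":[77,95,61,97,0]},"mqv":[[64,88,44,82,90],[71,55],[10,1,40,87]]}
After op 5 (remove /c/nsm/1): {"c":{"nsm":[74,39,67,14],"sa":88,"xly":[77,95,61,97,0]},"mqv":[[64,88,44,82,90],[71,55],[10,1,40,87]]}
After op 6 (add /c/qt 50): {"c":{"nsm":[74,39,67,14],"qt":50,"sa":88,"xly":[77,95,61,97,0]},"mqv":[[64,88,44,82,90],[71,55],[10,1,40,87]]}
After op 7 (replace /c 55): {"c":55,"mqv":[[64,88,44,82,90],[71,55],[10,1,40,87]]}
After op 8 (add /mqv/3 78): {"c":55,"mqv":[[64,88,44,82,90],[71,55],[10,1,40,87],78]}
After op 9 (add /mqv/2 22): {"c":55,"mqv":[[64,88,44,82,90],[71,55],22,[10,1,40,87],78]}
After op 10 (replace /mqv/0/3 13): {"c":55,"mqv":[[64,88,44,13,90],[71,55],22,[10,1,40,87],78]}
After op 11 (replace /mqv/0 69): {"c":55,"mqv":[69,[71,55],22,[10,1,40,87],78]}
After op 12 (replace /mqv/1 13): {"c":55,"mqv":[69,13,22,[10,1,40,87],78]}
After op 13 (replace /mqv/3/1 98): {"c":55,"mqv":[69,13,22,[10,98,40,87],78]}
After op 14 (replace /mqv/3/3 80): {"c":55,"mqv":[69,13,22,[10,98,40,80],78]}
After op 15 (replace /mqv 35): {"c":55,"mqv":35}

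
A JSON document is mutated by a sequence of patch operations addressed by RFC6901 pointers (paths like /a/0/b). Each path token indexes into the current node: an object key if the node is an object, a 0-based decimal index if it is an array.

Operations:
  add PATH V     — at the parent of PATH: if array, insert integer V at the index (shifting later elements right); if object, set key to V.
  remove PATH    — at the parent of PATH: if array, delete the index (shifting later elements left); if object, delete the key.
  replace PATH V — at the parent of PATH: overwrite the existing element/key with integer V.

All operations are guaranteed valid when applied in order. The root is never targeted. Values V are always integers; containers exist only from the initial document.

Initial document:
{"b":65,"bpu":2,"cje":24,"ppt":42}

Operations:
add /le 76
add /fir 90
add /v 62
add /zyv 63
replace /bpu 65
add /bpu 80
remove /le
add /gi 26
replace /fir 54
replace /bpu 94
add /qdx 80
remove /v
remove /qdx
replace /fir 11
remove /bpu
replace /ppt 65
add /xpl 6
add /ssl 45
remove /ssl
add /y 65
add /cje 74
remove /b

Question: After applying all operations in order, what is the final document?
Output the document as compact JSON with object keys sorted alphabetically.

After op 1 (add /le 76): {"b":65,"bpu":2,"cje":24,"le":76,"ppt":42}
After op 2 (add /fir 90): {"b":65,"bpu":2,"cje":24,"fir":90,"le":76,"ppt":42}
After op 3 (add /v 62): {"b":65,"bpu":2,"cje":24,"fir":90,"le":76,"ppt":42,"v":62}
After op 4 (add /zyv 63): {"b":65,"bpu":2,"cje":24,"fir":90,"le":76,"ppt":42,"v":62,"zyv":63}
After op 5 (replace /bpu 65): {"b":65,"bpu":65,"cje":24,"fir":90,"le":76,"ppt":42,"v":62,"zyv":63}
After op 6 (add /bpu 80): {"b":65,"bpu":80,"cje":24,"fir":90,"le":76,"ppt":42,"v":62,"zyv":63}
After op 7 (remove /le): {"b":65,"bpu":80,"cje":24,"fir":90,"ppt":42,"v":62,"zyv":63}
After op 8 (add /gi 26): {"b":65,"bpu":80,"cje":24,"fir":90,"gi":26,"ppt":42,"v":62,"zyv":63}
After op 9 (replace /fir 54): {"b":65,"bpu":80,"cje":24,"fir":54,"gi":26,"ppt":42,"v":62,"zyv":63}
After op 10 (replace /bpu 94): {"b":65,"bpu":94,"cje":24,"fir":54,"gi":26,"ppt":42,"v":62,"zyv":63}
After op 11 (add /qdx 80): {"b":65,"bpu":94,"cje":24,"fir":54,"gi":26,"ppt":42,"qdx":80,"v":62,"zyv":63}
After op 12 (remove /v): {"b":65,"bpu":94,"cje":24,"fir":54,"gi":26,"ppt":42,"qdx":80,"zyv":63}
After op 13 (remove /qdx): {"b":65,"bpu":94,"cje":24,"fir":54,"gi":26,"ppt":42,"zyv":63}
After op 14 (replace /fir 11): {"b":65,"bpu":94,"cje":24,"fir":11,"gi":26,"ppt":42,"zyv":63}
After op 15 (remove /bpu): {"b":65,"cje":24,"fir":11,"gi":26,"ppt":42,"zyv":63}
After op 16 (replace /ppt 65): {"b":65,"cje":24,"fir":11,"gi":26,"ppt":65,"zyv":63}
After op 17 (add /xpl 6): {"b":65,"cje":24,"fir":11,"gi":26,"ppt":65,"xpl":6,"zyv":63}
After op 18 (add /ssl 45): {"b":65,"cje":24,"fir":11,"gi":26,"ppt":65,"ssl":45,"xpl":6,"zyv":63}
After op 19 (remove /ssl): {"b":65,"cje":24,"fir":11,"gi":26,"ppt":65,"xpl":6,"zyv":63}
After op 20 (add /y 65): {"b":65,"cje":24,"fir":11,"gi":26,"ppt":65,"xpl":6,"y":65,"zyv":63}
After op 21 (add /cje 74): {"b":65,"cje":74,"fir":11,"gi":26,"ppt":65,"xpl":6,"y":65,"zyv":63}
After op 22 (remove /b): {"cje":74,"fir":11,"gi":26,"ppt":65,"xpl":6,"y":65,"zyv":63}

Answer: {"cje":74,"fir":11,"gi":26,"ppt":65,"xpl":6,"y":65,"zyv":63}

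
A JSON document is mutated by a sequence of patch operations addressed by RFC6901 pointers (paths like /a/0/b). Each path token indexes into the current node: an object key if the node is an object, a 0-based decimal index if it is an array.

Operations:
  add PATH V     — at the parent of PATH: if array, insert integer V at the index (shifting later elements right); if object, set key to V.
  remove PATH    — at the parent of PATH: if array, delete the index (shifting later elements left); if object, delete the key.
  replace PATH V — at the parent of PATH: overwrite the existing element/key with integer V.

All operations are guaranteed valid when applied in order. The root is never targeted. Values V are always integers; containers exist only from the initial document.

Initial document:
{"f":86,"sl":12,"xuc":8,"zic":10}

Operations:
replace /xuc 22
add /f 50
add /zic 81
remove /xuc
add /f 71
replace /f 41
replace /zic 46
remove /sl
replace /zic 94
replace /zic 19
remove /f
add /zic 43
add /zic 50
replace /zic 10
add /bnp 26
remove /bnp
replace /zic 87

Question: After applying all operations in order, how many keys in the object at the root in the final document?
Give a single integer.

Answer: 1

Derivation:
After op 1 (replace /xuc 22): {"f":86,"sl":12,"xuc":22,"zic":10}
After op 2 (add /f 50): {"f":50,"sl":12,"xuc":22,"zic":10}
After op 3 (add /zic 81): {"f":50,"sl":12,"xuc":22,"zic":81}
After op 4 (remove /xuc): {"f":50,"sl":12,"zic":81}
After op 5 (add /f 71): {"f":71,"sl":12,"zic":81}
After op 6 (replace /f 41): {"f":41,"sl":12,"zic":81}
After op 7 (replace /zic 46): {"f":41,"sl":12,"zic":46}
After op 8 (remove /sl): {"f":41,"zic":46}
After op 9 (replace /zic 94): {"f":41,"zic":94}
After op 10 (replace /zic 19): {"f":41,"zic":19}
After op 11 (remove /f): {"zic":19}
After op 12 (add /zic 43): {"zic":43}
After op 13 (add /zic 50): {"zic":50}
After op 14 (replace /zic 10): {"zic":10}
After op 15 (add /bnp 26): {"bnp":26,"zic":10}
After op 16 (remove /bnp): {"zic":10}
After op 17 (replace /zic 87): {"zic":87}
Size at the root: 1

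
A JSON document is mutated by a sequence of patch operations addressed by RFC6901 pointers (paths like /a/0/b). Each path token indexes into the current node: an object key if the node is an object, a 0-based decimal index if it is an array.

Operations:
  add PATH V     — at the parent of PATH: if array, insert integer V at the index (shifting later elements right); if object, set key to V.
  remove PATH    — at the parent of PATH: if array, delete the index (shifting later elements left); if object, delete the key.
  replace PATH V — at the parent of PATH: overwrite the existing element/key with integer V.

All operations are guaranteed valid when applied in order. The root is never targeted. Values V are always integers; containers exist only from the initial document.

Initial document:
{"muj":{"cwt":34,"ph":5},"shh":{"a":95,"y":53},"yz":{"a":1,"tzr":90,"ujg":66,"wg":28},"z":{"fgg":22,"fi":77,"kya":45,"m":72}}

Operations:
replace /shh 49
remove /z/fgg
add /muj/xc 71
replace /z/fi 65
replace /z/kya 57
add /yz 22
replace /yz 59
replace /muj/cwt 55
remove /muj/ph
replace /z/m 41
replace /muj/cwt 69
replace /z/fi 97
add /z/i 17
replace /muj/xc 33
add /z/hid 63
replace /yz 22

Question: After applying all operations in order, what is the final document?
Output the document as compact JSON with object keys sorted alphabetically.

Answer: {"muj":{"cwt":69,"xc":33},"shh":49,"yz":22,"z":{"fi":97,"hid":63,"i":17,"kya":57,"m":41}}

Derivation:
After op 1 (replace /shh 49): {"muj":{"cwt":34,"ph":5},"shh":49,"yz":{"a":1,"tzr":90,"ujg":66,"wg":28},"z":{"fgg":22,"fi":77,"kya":45,"m":72}}
After op 2 (remove /z/fgg): {"muj":{"cwt":34,"ph":5},"shh":49,"yz":{"a":1,"tzr":90,"ujg":66,"wg":28},"z":{"fi":77,"kya":45,"m":72}}
After op 3 (add /muj/xc 71): {"muj":{"cwt":34,"ph":5,"xc":71},"shh":49,"yz":{"a":1,"tzr":90,"ujg":66,"wg":28},"z":{"fi":77,"kya":45,"m":72}}
After op 4 (replace /z/fi 65): {"muj":{"cwt":34,"ph":5,"xc":71},"shh":49,"yz":{"a":1,"tzr":90,"ujg":66,"wg":28},"z":{"fi":65,"kya":45,"m":72}}
After op 5 (replace /z/kya 57): {"muj":{"cwt":34,"ph":5,"xc":71},"shh":49,"yz":{"a":1,"tzr":90,"ujg":66,"wg":28},"z":{"fi":65,"kya":57,"m":72}}
After op 6 (add /yz 22): {"muj":{"cwt":34,"ph":5,"xc":71},"shh":49,"yz":22,"z":{"fi":65,"kya":57,"m":72}}
After op 7 (replace /yz 59): {"muj":{"cwt":34,"ph":5,"xc":71},"shh":49,"yz":59,"z":{"fi":65,"kya":57,"m":72}}
After op 8 (replace /muj/cwt 55): {"muj":{"cwt":55,"ph":5,"xc":71},"shh":49,"yz":59,"z":{"fi":65,"kya":57,"m":72}}
After op 9 (remove /muj/ph): {"muj":{"cwt":55,"xc":71},"shh":49,"yz":59,"z":{"fi":65,"kya":57,"m":72}}
After op 10 (replace /z/m 41): {"muj":{"cwt":55,"xc":71},"shh":49,"yz":59,"z":{"fi":65,"kya":57,"m":41}}
After op 11 (replace /muj/cwt 69): {"muj":{"cwt":69,"xc":71},"shh":49,"yz":59,"z":{"fi":65,"kya":57,"m":41}}
After op 12 (replace /z/fi 97): {"muj":{"cwt":69,"xc":71},"shh":49,"yz":59,"z":{"fi":97,"kya":57,"m":41}}
After op 13 (add /z/i 17): {"muj":{"cwt":69,"xc":71},"shh":49,"yz":59,"z":{"fi":97,"i":17,"kya":57,"m":41}}
After op 14 (replace /muj/xc 33): {"muj":{"cwt":69,"xc":33},"shh":49,"yz":59,"z":{"fi":97,"i":17,"kya":57,"m":41}}
After op 15 (add /z/hid 63): {"muj":{"cwt":69,"xc":33},"shh":49,"yz":59,"z":{"fi":97,"hid":63,"i":17,"kya":57,"m":41}}
After op 16 (replace /yz 22): {"muj":{"cwt":69,"xc":33},"shh":49,"yz":22,"z":{"fi":97,"hid":63,"i":17,"kya":57,"m":41}}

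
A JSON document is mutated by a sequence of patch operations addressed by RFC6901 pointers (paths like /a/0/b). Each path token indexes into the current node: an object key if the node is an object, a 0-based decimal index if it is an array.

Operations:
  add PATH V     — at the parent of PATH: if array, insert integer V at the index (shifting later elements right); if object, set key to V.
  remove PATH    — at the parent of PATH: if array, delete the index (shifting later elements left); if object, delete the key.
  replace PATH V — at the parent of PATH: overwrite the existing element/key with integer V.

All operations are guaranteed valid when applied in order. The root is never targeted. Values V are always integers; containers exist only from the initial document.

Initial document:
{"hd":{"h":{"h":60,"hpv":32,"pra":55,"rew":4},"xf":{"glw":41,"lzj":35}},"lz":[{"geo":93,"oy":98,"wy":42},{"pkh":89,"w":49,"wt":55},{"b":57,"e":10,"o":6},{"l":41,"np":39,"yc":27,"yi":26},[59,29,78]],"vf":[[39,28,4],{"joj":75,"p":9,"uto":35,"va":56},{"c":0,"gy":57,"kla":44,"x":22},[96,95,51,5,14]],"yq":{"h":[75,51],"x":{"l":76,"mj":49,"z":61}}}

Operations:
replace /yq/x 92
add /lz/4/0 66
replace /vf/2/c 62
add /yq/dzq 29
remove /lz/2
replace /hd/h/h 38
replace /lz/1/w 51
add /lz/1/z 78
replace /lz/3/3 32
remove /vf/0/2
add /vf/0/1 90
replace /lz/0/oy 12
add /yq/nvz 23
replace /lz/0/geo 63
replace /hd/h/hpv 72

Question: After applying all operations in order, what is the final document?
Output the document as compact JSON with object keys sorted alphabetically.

After op 1 (replace /yq/x 92): {"hd":{"h":{"h":60,"hpv":32,"pra":55,"rew":4},"xf":{"glw":41,"lzj":35}},"lz":[{"geo":93,"oy":98,"wy":42},{"pkh":89,"w":49,"wt":55},{"b":57,"e":10,"o":6},{"l":41,"np":39,"yc":27,"yi":26},[59,29,78]],"vf":[[39,28,4],{"joj":75,"p":9,"uto":35,"va":56},{"c":0,"gy":57,"kla":44,"x":22},[96,95,51,5,14]],"yq":{"h":[75,51],"x":92}}
After op 2 (add /lz/4/0 66): {"hd":{"h":{"h":60,"hpv":32,"pra":55,"rew":4},"xf":{"glw":41,"lzj":35}},"lz":[{"geo":93,"oy":98,"wy":42},{"pkh":89,"w":49,"wt":55},{"b":57,"e":10,"o":6},{"l":41,"np":39,"yc":27,"yi":26},[66,59,29,78]],"vf":[[39,28,4],{"joj":75,"p":9,"uto":35,"va":56},{"c":0,"gy":57,"kla":44,"x":22},[96,95,51,5,14]],"yq":{"h":[75,51],"x":92}}
After op 3 (replace /vf/2/c 62): {"hd":{"h":{"h":60,"hpv":32,"pra":55,"rew":4},"xf":{"glw":41,"lzj":35}},"lz":[{"geo":93,"oy":98,"wy":42},{"pkh":89,"w":49,"wt":55},{"b":57,"e":10,"o":6},{"l":41,"np":39,"yc":27,"yi":26},[66,59,29,78]],"vf":[[39,28,4],{"joj":75,"p":9,"uto":35,"va":56},{"c":62,"gy":57,"kla":44,"x":22},[96,95,51,5,14]],"yq":{"h":[75,51],"x":92}}
After op 4 (add /yq/dzq 29): {"hd":{"h":{"h":60,"hpv":32,"pra":55,"rew":4},"xf":{"glw":41,"lzj":35}},"lz":[{"geo":93,"oy":98,"wy":42},{"pkh":89,"w":49,"wt":55},{"b":57,"e":10,"o":6},{"l":41,"np":39,"yc":27,"yi":26},[66,59,29,78]],"vf":[[39,28,4],{"joj":75,"p":9,"uto":35,"va":56},{"c":62,"gy":57,"kla":44,"x":22},[96,95,51,5,14]],"yq":{"dzq":29,"h":[75,51],"x":92}}
After op 5 (remove /lz/2): {"hd":{"h":{"h":60,"hpv":32,"pra":55,"rew":4},"xf":{"glw":41,"lzj":35}},"lz":[{"geo":93,"oy":98,"wy":42},{"pkh":89,"w":49,"wt":55},{"l":41,"np":39,"yc":27,"yi":26},[66,59,29,78]],"vf":[[39,28,4],{"joj":75,"p":9,"uto":35,"va":56},{"c":62,"gy":57,"kla":44,"x":22},[96,95,51,5,14]],"yq":{"dzq":29,"h":[75,51],"x":92}}
After op 6 (replace /hd/h/h 38): {"hd":{"h":{"h":38,"hpv":32,"pra":55,"rew":4},"xf":{"glw":41,"lzj":35}},"lz":[{"geo":93,"oy":98,"wy":42},{"pkh":89,"w":49,"wt":55},{"l":41,"np":39,"yc":27,"yi":26},[66,59,29,78]],"vf":[[39,28,4],{"joj":75,"p":9,"uto":35,"va":56},{"c":62,"gy":57,"kla":44,"x":22},[96,95,51,5,14]],"yq":{"dzq":29,"h":[75,51],"x":92}}
After op 7 (replace /lz/1/w 51): {"hd":{"h":{"h":38,"hpv":32,"pra":55,"rew":4},"xf":{"glw":41,"lzj":35}},"lz":[{"geo":93,"oy":98,"wy":42},{"pkh":89,"w":51,"wt":55},{"l":41,"np":39,"yc":27,"yi":26},[66,59,29,78]],"vf":[[39,28,4],{"joj":75,"p":9,"uto":35,"va":56},{"c":62,"gy":57,"kla":44,"x":22},[96,95,51,5,14]],"yq":{"dzq":29,"h":[75,51],"x":92}}
After op 8 (add /lz/1/z 78): {"hd":{"h":{"h":38,"hpv":32,"pra":55,"rew":4},"xf":{"glw":41,"lzj":35}},"lz":[{"geo":93,"oy":98,"wy":42},{"pkh":89,"w":51,"wt":55,"z":78},{"l":41,"np":39,"yc":27,"yi":26},[66,59,29,78]],"vf":[[39,28,4],{"joj":75,"p":9,"uto":35,"va":56},{"c":62,"gy":57,"kla":44,"x":22},[96,95,51,5,14]],"yq":{"dzq":29,"h":[75,51],"x":92}}
After op 9 (replace /lz/3/3 32): {"hd":{"h":{"h":38,"hpv":32,"pra":55,"rew":4},"xf":{"glw":41,"lzj":35}},"lz":[{"geo":93,"oy":98,"wy":42},{"pkh":89,"w":51,"wt":55,"z":78},{"l":41,"np":39,"yc":27,"yi":26},[66,59,29,32]],"vf":[[39,28,4],{"joj":75,"p":9,"uto":35,"va":56},{"c":62,"gy":57,"kla":44,"x":22},[96,95,51,5,14]],"yq":{"dzq":29,"h":[75,51],"x":92}}
After op 10 (remove /vf/0/2): {"hd":{"h":{"h":38,"hpv":32,"pra":55,"rew":4},"xf":{"glw":41,"lzj":35}},"lz":[{"geo":93,"oy":98,"wy":42},{"pkh":89,"w":51,"wt":55,"z":78},{"l":41,"np":39,"yc":27,"yi":26},[66,59,29,32]],"vf":[[39,28],{"joj":75,"p":9,"uto":35,"va":56},{"c":62,"gy":57,"kla":44,"x":22},[96,95,51,5,14]],"yq":{"dzq":29,"h":[75,51],"x":92}}
After op 11 (add /vf/0/1 90): {"hd":{"h":{"h":38,"hpv":32,"pra":55,"rew":4},"xf":{"glw":41,"lzj":35}},"lz":[{"geo":93,"oy":98,"wy":42},{"pkh":89,"w":51,"wt":55,"z":78},{"l":41,"np":39,"yc":27,"yi":26},[66,59,29,32]],"vf":[[39,90,28],{"joj":75,"p":9,"uto":35,"va":56},{"c":62,"gy":57,"kla":44,"x":22},[96,95,51,5,14]],"yq":{"dzq":29,"h":[75,51],"x":92}}
After op 12 (replace /lz/0/oy 12): {"hd":{"h":{"h":38,"hpv":32,"pra":55,"rew":4},"xf":{"glw":41,"lzj":35}},"lz":[{"geo":93,"oy":12,"wy":42},{"pkh":89,"w":51,"wt":55,"z":78},{"l":41,"np":39,"yc":27,"yi":26},[66,59,29,32]],"vf":[[39,90,28],{"joj":75,"p":9,"uto":35,"va":56},{"c":62,"gy":57,"kla":44,"x":22},[96,95,51,5,14]],"yq":{"dzq":29,"h":[75,51],"x":92}}
After op 13 (add /yq/nvz 23): {"hd":{"h":{"h":38,"hpv":32,"pra":55,"rew":4},"xf":{"glw":41,"lzj":35}},"lz":[{"geo":93,"oy":12,"wy":42},{"pkh":89,"w":51,"wt":55,"z":78},{"l":41,"np":39,"yc":27,"yi":26},[66,59,29,32]],"vf":[[39,90,28],{"joj":75,"p":9,"uto":35,"va":56},{"c":62,"gy":57,"kla":44,"x":22},[96,95,51,5,14]],"yq":{"dzq":29,"h":[75,51],"nvz":23,"x":92}}
After op 14 (replace /lz/0/geo 63): {"hd":{"h":{"h":38,"hpv":32,"pra":55,"rew":4},"xf":{"glw":41,"lzj":35}},"lz":[{"geo":63,"oy":12,"wy":42},{"pkh":89,"w":51,"wt":55,"z":78},{"l":41,"np":39,"yc":27,"yi":26},[66,59,29,32]],"vf":[[39,90,28],{"joj":75,"p":9,"uto":35,"va":56},{"c":62,"gy":57,"kla":44,"x":22},[96,95,51,5,14]],"yq":{"dzq":29,"h":[75,51],"nvz":23,"x":92}}
After op 15 (replace /hd/h/hpv 72): {"hd":{"h":{"h":38,"hpv":72,"pra":55,"rew":4},"xf":{"glw":41,"lzj":35}},"lz":[{"geo":63,"oy":12,"wy":42},{"pkh":89,"w":51,"wt":55,"z":78},{"l":41,"np":39,"yc":27,"yi":26},[66,59,29,32]],"vf":[[39,90,28],{"joj":75,"p":9,"uto":35,"va":56},{"c":62,"gy":57,"kla":44,"x":22},[96,95,51,5,14]],"yq":{"dzq":29,"h":[75,51],"nvz":23,"x":92}}

Answer: {"hd":{"h":{"h":38,"hpv":72,"pra":55,"rew":4},"xf":{"glw":41,"lzj":35}},"lz":[{"geo":63,"oy":12,"wy":42},{"pkh":89,"w":51,"wt":55,"z":78},{"l":41,"np":39,"yc":27,"yi":26},[66,59,29,32]],"vf":[[39,90,28],{"joj":75,"p":9,"uto":35,"va":56},{"c":62,"gy":57,"kla":44,"x":22},[96,95,51,5,14]],"yq":{"dzq":29,"h":[75,51],"nvz":23,"x":92}}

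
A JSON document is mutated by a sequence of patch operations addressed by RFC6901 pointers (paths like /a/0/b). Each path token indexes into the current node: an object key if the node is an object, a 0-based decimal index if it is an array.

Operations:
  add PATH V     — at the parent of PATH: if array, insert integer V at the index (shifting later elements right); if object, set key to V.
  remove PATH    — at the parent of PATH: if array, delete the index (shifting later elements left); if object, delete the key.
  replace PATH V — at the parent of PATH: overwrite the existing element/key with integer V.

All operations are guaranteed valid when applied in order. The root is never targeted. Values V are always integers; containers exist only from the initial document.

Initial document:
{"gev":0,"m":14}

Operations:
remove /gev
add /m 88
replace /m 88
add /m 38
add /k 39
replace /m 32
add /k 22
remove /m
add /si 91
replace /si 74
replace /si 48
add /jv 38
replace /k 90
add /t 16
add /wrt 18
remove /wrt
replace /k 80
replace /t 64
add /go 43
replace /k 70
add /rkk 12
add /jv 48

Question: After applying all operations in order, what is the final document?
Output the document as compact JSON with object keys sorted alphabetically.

After op 1 (remove /gev): {"m":14}
After op 2 (add /m 88): {"m":88}
After op 3 (replace /m 88): {"m":88}
After op 4 (add /m 38): {"m":38}
After op 5 (add /k 39): {"k":39,"m":38}
After op 6 (replace /m 32): {"k":39,"m":32}
After op 7 (add /k 22): {"k":22,"m":32}
After op 8 (remove /m): {"k":22}
After op 9 (add /si 91): {"k":22,"si":91}
After op 10 (replace /si 74): {"k":22,"si":74}
After op 11 (replace /si 48): {"k":22,"si":48}
After op 12 (add /jv 38): {"jv":38,"k":22,"si":48}
After op 13 (replace /k 90): {"jv":38,"k":90,"si":48}
After op 14 (add /t 16): {"jv":38,"k":90,"si":48,"t":16}
After op 15 (add /wrt 18): {"jv":38,"k":90,"si":48,"t":16,"wrt":18}
After op 16 (remove /wrt): {"jv":38,"k":90,"si":48,"t":16}
After op 17 (replace /k 80): {"jv":38,"k":80,"si":48,"t":16}
After op 18 (replace /t 64): {"jv":38,"k":80,"si":48,"t":64}
After op 19 (add /go 43): {"go":43,"jv":38,"k":80,"si":48,"t":64}
After op 20 (replace /k 70): {"go":43,"jv":38,"k":70,"si":48,"t":64}
After op 21 (add /rkk 12): {"go":43,"jv":38,"k":70,"rkk":12,"si":48,"t":64}
After op 22 (add /jv 48): {"go":43,"jv":48,"k":70,"rkk":12,"si":48,"t":64}

Answer: {"go":43,"jv":48,"k":70,"rkk":12,"si":48,"t":64}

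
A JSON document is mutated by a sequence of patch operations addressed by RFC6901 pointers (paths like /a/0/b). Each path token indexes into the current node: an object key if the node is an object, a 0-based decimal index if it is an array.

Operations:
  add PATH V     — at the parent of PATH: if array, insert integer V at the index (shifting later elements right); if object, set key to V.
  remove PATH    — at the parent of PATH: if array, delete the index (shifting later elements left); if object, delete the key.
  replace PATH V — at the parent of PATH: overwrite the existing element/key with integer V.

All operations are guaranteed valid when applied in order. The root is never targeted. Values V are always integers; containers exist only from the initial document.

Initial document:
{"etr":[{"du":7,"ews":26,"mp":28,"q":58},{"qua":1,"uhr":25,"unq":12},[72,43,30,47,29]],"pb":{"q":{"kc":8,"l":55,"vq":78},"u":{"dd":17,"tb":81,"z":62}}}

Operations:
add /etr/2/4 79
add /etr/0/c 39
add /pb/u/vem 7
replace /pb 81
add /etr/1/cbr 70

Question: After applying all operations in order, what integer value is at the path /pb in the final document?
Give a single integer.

Answer: 81

Derivation:
After op 1 (add /etr/2/4 79): {"etr":[{"du":7,"ews":26,"mp":28,"q":58},{"qua":1,"uhr":25,"unq":12},[72,43,30,47,79,29]],"pb":{"q":{"kc":8,"l":55,"vq":78},"u":{"dd":17,"tb":81,"z":62}}}
After op 2 (add /etr/0/c 39): {"etr":[{"c":39,"du":7,"ews":26,"mp":28,"q":58},{"qua":1,"uhr":25,"unq":12},[72,43,30,47,79,29]],"pb":{"q":{"kc":8,"l":55,"vq":78},"u":{"dd":17,"tb":81,"z":62}}}
After op 3 (add /pb/u/vem 7): {"etr":[{"c":39,"du":7,"ews":26,"mp":28,"q":58},{"qua":1,"uhr":25,"unq":12},[72,43,30,47,79,29]],"pb":{"q":{"kc":8,"l":55,"vq":78},"u":{"dd":17,"tb":81,"vem":7,"z":62}}}
After op 4 (replace /pb 81): {"etr":[{"c":39,"du":7,"ews":26,"mp":28,"q":58},{"qua":1,"uhr":25,"unq":12},[72,43,30,47,79,29]],"pb":81}
After op 5 (add /etr/1/cbr 70): {"etr":[{"c":39,"du":7,"ews":26,"mp":28,"q":58},{"cbr":70,"qua":1,"uhr":25,"unq":12},[72,43,30,47,79,29]],"pb":81}
Value at /pb: 81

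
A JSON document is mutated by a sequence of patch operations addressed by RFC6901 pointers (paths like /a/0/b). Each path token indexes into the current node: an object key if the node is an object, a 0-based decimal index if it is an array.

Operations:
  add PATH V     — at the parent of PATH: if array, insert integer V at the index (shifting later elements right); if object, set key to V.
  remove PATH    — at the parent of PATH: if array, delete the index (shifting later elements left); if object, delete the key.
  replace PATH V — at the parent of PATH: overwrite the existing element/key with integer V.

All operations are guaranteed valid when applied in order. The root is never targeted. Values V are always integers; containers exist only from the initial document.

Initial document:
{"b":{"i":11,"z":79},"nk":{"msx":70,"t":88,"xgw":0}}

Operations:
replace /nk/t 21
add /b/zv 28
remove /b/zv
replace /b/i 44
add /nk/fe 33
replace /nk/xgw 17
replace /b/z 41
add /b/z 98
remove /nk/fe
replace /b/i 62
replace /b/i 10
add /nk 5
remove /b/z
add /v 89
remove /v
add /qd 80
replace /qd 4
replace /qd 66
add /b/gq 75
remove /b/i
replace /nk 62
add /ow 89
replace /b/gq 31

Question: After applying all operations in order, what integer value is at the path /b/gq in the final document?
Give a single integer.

After op 1 (replace /nk/t 21): {"b":{"i":11,"z":79},"nk":{"msx":70,"t":21,"xgw":0}}
After op 2 (add /b/zv 28): {"b":{"i":11,"z":79,"zv":28},"nk":{"msx":70,"t":21,"xgw":0}}
After op 3 (remove /b/zv): {"b":{"i":11,"z":79},"nk":{"msx":70,"t":21,"xgw":0}}
After op 4 (replace /b/i 44): {"b":{"i":44,"z":79},"nk":{"msx":70,"t":21,"xgw":0}}
After op 5 (add /nk/fe 33): {"b":{"i":44,"z":79},"nk":{"fe":33,"msx":70,"t":21,"xgw":0}}
After op 6 (replace /nk/xgw 17): {"b":{"i":44,"z":79},"nk":{"fe":33,"msx":70,"t":21,"xgw":17}}
After op 7 (replace /b/z 41): {"b":{"i":44,"z":41},"nk":{"fe":33,"msx":70,"t":21,"xgw":17}}
After op 8 (add /b/z 98): {"b":{"i":44,"z":98},"nk":{"fe":33,"msx":70,"t":21,"xgw":17}}
After op 9 (remove /nk/fe): {"b":{"i":44,"z":98},"nk":{"msx":70,"t":21,"xgw":17}}
After op 10 (replace /b/i 62): {"b":{"i":62,"z":98},"nk":{"msx":70,"t":21,"xgw":17}}
After op 11 (replace /b/i 10): {"b":{"i":10,"z":98},"nk":{"msx":70,"t":21,"xgw":17}}
After op 12 (add /nk 5): {"b":{"i":10,"z":98},"nk":5}
After op 13 (remove /b/z): {"b":{"i":10},"nk":5}
After op 14 (add /v 89): {"b":{"i":10},"nk":5,"v":89}
After op 15 (remove /v): {"b":{"i":10},"nk":5}
After op 16 (add /qd 80): {"b":{"i":10},"nk":5,"qd":80}
After op 17 (replace /qd 4): {"b":{"i":10},"nk":5,"qd":4}
After op 18 (replace /qd 66): {"b":{"i":10},"nk":5,"qd":66}
After op 19 (add /b/gq 75): {"b":{"gq":75,"i":10},"nk":5,"qd":66}
After op 20 (remove /b/i): {"b":{"gq":75},"nk":5,"qd":66}
After op 21 (replace /nk 62): {"b":{"gq":75},"nk":62,"qd":66}
After op 22 (add /ow 89): {"b":{"gq":75},"nk":62,"ow":89,"qd":66}
After op 23 (replace /b/gq 31): {"b":{"gq":31},"nk":62,"ow":89,"qd":66}
Value at /b/gq: 31

Answer: 31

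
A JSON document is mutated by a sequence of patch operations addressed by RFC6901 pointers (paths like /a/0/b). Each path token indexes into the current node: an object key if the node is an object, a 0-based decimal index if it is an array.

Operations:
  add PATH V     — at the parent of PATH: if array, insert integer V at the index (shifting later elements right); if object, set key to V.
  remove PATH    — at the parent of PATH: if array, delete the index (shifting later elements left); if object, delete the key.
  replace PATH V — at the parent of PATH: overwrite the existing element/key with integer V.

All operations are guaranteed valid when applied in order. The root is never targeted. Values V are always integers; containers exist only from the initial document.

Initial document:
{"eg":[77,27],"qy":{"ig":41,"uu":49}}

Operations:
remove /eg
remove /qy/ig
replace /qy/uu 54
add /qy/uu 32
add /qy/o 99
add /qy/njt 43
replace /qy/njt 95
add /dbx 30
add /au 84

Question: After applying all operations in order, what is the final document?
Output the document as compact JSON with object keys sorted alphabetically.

After op 1 (remove /eg): {"qy":{"ig":41,"uu":49}}
After op 2 (remove /qy/ig): {"qy":{"uu":49}}
After op 3 (replace /qy/uu 54): {"qy":{"uu":54}}
After op 4 (add /qy/uu 32): {"qy":{"uu":32}}
After op 5 (add /qy/o 99): {"qy":{"o":99,"uu":32}}
After op 6 (add /qy/njt 43): {"qy":{"njt":43,"o":99,"uu":32}}
After op 7 (replace /qy/njt 95): {"qy":{"njt":95,"o":99,"uu":32}}
After op 8 (add /dbx 30): {"dbx":30,"qy":{"njt":95,"o":99,"uu":32}}
After op 9 (add /au 84): {"au":84,"dbx":30,"qy":{"njt":95,"o":99,"uu":32}}

Answer: {"au":84,"dbx":30,"qy":{"njt":95,"o":99,"uu":32}}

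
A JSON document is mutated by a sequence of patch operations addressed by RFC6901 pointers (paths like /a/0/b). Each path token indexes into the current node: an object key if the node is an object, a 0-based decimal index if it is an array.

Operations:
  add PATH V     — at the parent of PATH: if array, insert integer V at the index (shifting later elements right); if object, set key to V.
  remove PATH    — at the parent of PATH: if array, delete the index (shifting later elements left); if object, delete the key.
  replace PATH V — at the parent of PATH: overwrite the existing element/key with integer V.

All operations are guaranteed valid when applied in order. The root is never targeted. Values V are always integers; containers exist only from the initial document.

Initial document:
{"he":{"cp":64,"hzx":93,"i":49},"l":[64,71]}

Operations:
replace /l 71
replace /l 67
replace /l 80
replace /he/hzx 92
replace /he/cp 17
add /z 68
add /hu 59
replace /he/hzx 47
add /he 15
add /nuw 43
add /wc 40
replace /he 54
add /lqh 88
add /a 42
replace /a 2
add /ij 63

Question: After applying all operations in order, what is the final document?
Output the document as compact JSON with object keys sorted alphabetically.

After op 1 (replace /l 71): {"he":{"cp":64,"hzx":93,"i":49},"l":71}
After op 2 (replace /l 67): {"he":{"cp":64,"hzx":93,"i":49},"l":67}
After op 3 (replace /l 80): {"he":{"cp":64,"hzx":93,"i":49},"l":80}
After op 4 (replace /he/hzx 92): {"he":{"cp":64,"hzx":92,"i":49},"l":80}
After op 5 (replace /he/cp 17): {"he":{"cp":17,"hzx":92,"i":49},"l":80}
After op 6 (add /z 68): {"he":{"cp":17,"hzx":92,"i":49},"l":80,"z":68}
After op 7 (add /hu 59): {"he":{"cp":17,"hzx":92,"i":49},"hu":59,"l":80,"z":68}
After op 8 (replace /he/hzx 47): {"he":{"cp":17,"hzx":47,"i":49},"hu":59,"l":80,"z":68}
After op 9 (add /he 15): {"he":15,"hu":59,"l":80,"z":68}
After op 10 (add /nuw 43): {"he":15,"hu":59,"l":80,"nuw":43,"z":68}
After op 11 (add /wc 40): {"he":15,"hu":59,"l":80,"nuw":43,"wc":40,"z":68}
After op 12 (replace /he 54): {"he":54,"hu":59,"l":80,"nuw":43,"wc":40,"z":68}
After op 13 (add /lqh 88): {"he":54,"hu":59,"l":80,"lqh":88,"nuw":43,"wc":40,"z":68}
After op 14 (add /a 42): {"a":42,"he":54,"hu":59,"l":80,"lqh":88,"nuw":43,"wc":40,"z":68}
After op 15 (replace /a 2): {"a":2,"he":54,"hu":59,"l":80,"lqh":88,"nuw":43,"wc":40,"z":68}
After op 16 (add /ij 63): {"a":2,"he":54,"hu":59,"ij":63,"l":80,"lqh":88,"nuw":43,"wc":40,"z":68}

Answer: {"a":2,"he":54,"hu":59,"ij":63,"l":80,"lqh":88,"nuw":43,"wc":40,"z":68}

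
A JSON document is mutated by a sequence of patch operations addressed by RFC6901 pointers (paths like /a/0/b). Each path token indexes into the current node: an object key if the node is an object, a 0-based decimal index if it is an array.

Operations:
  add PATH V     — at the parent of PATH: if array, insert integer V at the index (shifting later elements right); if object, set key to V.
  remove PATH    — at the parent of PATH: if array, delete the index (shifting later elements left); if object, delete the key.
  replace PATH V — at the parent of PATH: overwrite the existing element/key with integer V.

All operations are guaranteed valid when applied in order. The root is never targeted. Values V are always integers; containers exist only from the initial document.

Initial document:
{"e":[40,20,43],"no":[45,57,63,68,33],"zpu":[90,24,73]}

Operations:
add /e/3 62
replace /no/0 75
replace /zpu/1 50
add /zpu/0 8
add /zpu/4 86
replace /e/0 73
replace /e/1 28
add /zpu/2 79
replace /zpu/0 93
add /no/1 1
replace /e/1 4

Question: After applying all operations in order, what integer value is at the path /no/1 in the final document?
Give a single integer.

After op 1 (add /e/3 62): {"e":[40,20,43,62],"no":[45,57,63,68,33],"zpu":[90,24,73]}
After op 2 (replace /no/0 75): {"e":[40,20,43,62],"no":[75,57,63,68,33],"zpu":[90,24,73]}
After op 3 (replace /zpu/1 50): {"e":[40,20,43,62],"no":[75,57,63,68,33],"zpu":[90,50,73]}
After op 4 (add /zpu/0 8): {"e":[40,20,43,62],"no":[75,57,63,68,33],"zpu":[8,90,50,73]}
After op 5 (add /zpu/4 86): {"e":[40,20,43,62],"no":[75,57,63,68,33],"zpu":[8,90,50,73,86]}
After op 6 (replace /e/0 73): {"e":[73,20,43,62],"no":[75,57,63,68,33],"zpu":[8,90,50,73,86]}
After op 7 (replace /e/1 28): {"e":[73,28,43,62],"no":[75,57,63,68,33],"zpu":[8,90,50,73,86]}
After op 8 (add /zpu/2 79): {"e":[73,28,43,62],"no":[75,57,63,68,33],"zpu":[8,90,79,50,73,86]}
After op 9 (replace /zpu/0 93): {"e":[73,28,43,62],"no":[75,57,63,68,33],"zpu":[93,90,79,50,73,86]}
After op 10 (add /no/1 1): {"e":[73,28,43,62],"no":[75,1,57,63,68,33],"zpu":[93,90,79,50,73,86]}
After op 11 (replace /e/1 4): {"e":[73,4,43,62],"no":[75,1,57,63,68,33],"zpu":[93,90,79,50,73,86]}
Value at /no/1: 1

Answer: 1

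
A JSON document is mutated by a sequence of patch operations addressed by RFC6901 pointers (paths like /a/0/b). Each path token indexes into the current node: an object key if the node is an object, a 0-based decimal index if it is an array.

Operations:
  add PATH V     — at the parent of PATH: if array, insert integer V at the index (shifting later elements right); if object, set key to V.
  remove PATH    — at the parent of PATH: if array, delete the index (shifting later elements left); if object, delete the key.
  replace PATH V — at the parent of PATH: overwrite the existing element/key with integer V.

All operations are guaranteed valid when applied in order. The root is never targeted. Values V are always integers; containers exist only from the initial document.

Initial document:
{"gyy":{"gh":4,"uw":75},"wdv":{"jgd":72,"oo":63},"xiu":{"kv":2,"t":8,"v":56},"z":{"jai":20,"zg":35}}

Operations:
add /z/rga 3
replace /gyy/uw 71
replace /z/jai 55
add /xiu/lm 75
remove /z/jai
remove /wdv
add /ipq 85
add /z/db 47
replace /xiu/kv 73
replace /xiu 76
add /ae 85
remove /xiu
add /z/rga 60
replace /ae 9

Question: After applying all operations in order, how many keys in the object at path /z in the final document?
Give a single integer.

Answer: 3

Derivation:
After op 1 (add /z/rga 3): {"gyy":{"gh":4,"uw":75},"wdv":{"jgd":72,"oo":63},"xiu":{"kv":2,"t":8,"v":56},"z":{"jai":20,"rga":3,"zg":35}}
After op 2 (replace /gyy/uw 71): {"gyy":{"gh":4,"uw":71},"wdv":{"jgd":72,"oo":63},"xiu":{"kv":2,"t":8,"v":56},"z":{"jai":20,"rga":3,"zg":35}}
After op 3 (replace /z/jai 55): {"gyy":{"gh":4,"uw":71},"wdv":{"jgd":72,"oo":63},"xiu":{"kv":2,"t":8,"v":56},"z":{"jai":55,"rga":3,"zg":35}}
After op 4 (add /xiu/lm 75): {"gyy":{"gh":4,"uw":71},"wdv":{"jgd":72,"oo":63},"xiu":{"kv":2,"lm":75,"t":8,"v":56},"z":{"jai":55,"rga":3,"zg":35}}
After op 5 (remove /z/jai): {"gyy":{"gh":4,"uw":71},"wdv":{"jgd":72,"oo":63},"xiu":{"kv":2,"lm":75,"t":8,"v":56},"z":{"rga":3,"zg":35}}
After op 6 (remove /wdv): {"gyy":{"gh":4,"uw":71},"xiu":{"kv":2,"lm":75,"t":8,"v":56},"z":{"rga":3,"zg":35}}
After op 7 (add /ipq 85): {"gyy":{"gh":4,"uw":71},"ipq":85,"xiu":{"kv":2,"lm":75,"t":8,"v":56},"z":{"rga":3,"zg":35}}
After op 8 (add /z/db 47): {"gyy":{"gh":4,"uw":71},"ipq":85,"xiu":{"kv":2,"lm":75,"t":8,"v":56},"z":{"db":47,"rga":3,"zg":35}}
After op 9 (replace /xiu/kv 73): {"gyy":{"gh":4,"uw":71},"ipq":85,"xiu":{"kv":73,"lm":75,"t":8,"v":56},"z":{"db":47,"rga":3,"zg":35}}
After op 10 (replace /xiu 76): {"gyy":{"gh":4,"uw":71},"ipq":85,"xiu":76,"z":{"db":47,"rga":3,"zg":35}}
After op 11 (add /ae 85): {"ae":85,"gyy":{"gh":4,"uw":71},"ipq":85,"xiu":76,"z":{"db":47,"rga":3,"zg":35}}
After op 12 (remove /xiu): {"ae":85,"gyy":{"gh":4,"uw":71},"ipq":85,"z":{"db":47,"rga":3,"zg":35}}
After op 13 (add /z/rga 60): {"ae":85,"gyy":{"gh":4,"uw":71},"ipq":85,"z":{"db":47,"rga":60,"zg":35}}
After op 14 (replace /ae 9): {"ae":9,"gyy":{"gh":4,"uw":71},"ipq":85,"z":{"db":47,"rga":60,"zg":35}}
Size at path /z: 3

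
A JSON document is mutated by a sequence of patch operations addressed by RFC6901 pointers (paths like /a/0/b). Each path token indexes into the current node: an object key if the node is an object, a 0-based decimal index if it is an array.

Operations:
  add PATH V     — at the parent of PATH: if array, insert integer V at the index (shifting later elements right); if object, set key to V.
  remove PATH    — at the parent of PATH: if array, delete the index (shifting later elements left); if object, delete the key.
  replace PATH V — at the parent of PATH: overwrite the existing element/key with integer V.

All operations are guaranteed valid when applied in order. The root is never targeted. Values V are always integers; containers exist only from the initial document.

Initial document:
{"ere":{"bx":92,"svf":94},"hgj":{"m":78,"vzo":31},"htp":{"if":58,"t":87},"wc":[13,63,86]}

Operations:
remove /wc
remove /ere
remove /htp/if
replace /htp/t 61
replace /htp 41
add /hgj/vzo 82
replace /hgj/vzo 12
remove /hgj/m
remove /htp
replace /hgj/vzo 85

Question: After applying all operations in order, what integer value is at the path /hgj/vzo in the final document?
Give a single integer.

After op 1 (remove /wc): {"ere":{"bx":92,"svf":94},"hgj":{"m":78,"vzo":31},"htp":{"if":58,"t":87}}
After op 2 (remove /ere): {"hgj":{"m":78,"vzo":31},"htp":{"if":58,"t":87}}
After op 3 (remove /htp/if): {"hgj":{"m":78,"vzo":31},"htp":{"t":87}}
After op 4 (replace /htp/t 61): {"hgj":{"m":78,"vzo":31},"htp":{"t":61}}
After op 5 (replace /htp 41): {"hgj":{"m":78,"vzo":31},"htp":41}
After op 6 (add /hgj/vzo 82): {"hgj":{"m":78,"vzo":82},"htp":41}
After op 7 (replace /hgj/vzo 12): {"hgj":{"m":78,"vzo":12},"htp":41}
After op 8 (remove /hgj/m): {"hgj":{"vzo":12},"htp":41}
After op 9 (remove /htp): {"hgj":{"vzo":12}}
After op 10 (replace /hgj/vzo 85): {"hgj":{"vzo":85}}
Value at /hgj/vzo: 85

Answer: 85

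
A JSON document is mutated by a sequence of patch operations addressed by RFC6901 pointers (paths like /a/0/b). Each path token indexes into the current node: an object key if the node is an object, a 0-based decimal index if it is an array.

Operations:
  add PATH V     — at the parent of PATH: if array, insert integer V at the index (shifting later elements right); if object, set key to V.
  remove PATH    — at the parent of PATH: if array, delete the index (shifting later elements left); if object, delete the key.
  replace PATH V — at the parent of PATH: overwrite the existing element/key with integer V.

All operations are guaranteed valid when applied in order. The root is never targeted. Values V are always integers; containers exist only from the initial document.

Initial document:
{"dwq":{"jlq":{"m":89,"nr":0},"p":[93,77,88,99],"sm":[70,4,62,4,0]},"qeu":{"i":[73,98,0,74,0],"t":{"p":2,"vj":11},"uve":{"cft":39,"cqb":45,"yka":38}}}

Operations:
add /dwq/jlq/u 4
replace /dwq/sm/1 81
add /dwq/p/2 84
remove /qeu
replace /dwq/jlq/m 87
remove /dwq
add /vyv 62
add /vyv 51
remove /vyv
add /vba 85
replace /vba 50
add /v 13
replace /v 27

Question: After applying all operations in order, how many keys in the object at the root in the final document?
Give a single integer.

After op 1 (add /dwq/jlq/u 4): {"dwq":{"jlq":{"m":89,"nr":0,"u":4},"p":[93,77,88,99],"sm":[70,4,62,4,0]},"qeu":{"i":[73,98,0,74,0],"t":{"p":2,"vj":11},"uve":{"cft":39,"cqb":45,"yka":38}}}
After op 2 (replace /dwq/sm/1 81): {"dwq":{"jlq":{"m":89,"nr":0,"u":4},"p":[93,77,88,99],"sm":[70,81,62,4,0]},"qeu":{"i":[73,98,0,74,0],"t":{"p":2,"vj":11},"uve":{"cft":39,"cqb":45,"yka":38}}}
After op 3 (add /dwq/p/2 84): {"dwq":{"jlq":{"m":89,"nr":0,"u":4},"p":[93,77,84,88,99],"sm":[70,81,62,4,0]},"qeu":{"i":[73,98,0,74,0],"t":{"p":2,"vj":11},"uve":{"cft":39,"cqb":45,"yka":38}}}
After op 4 (remove /qeu): {"dwq":{"jlq":{"m":89,"nr":0,"u":4},"p":[93,77,84,88,99],"sm":[70,81,62,4,0]}}
After op 5 (replace /dwq/jlq/m 87): {"dwq":{"jlq":{"m":87,"nr":0,"u":4},"p":[93,77,84,88,99],"sm":[70,81,62,4,0]}}
After op 6 (remove /dwq): {}
After op 7 (add /vyv 62): {"vyv":62}
After op 8 (add /vyv 51): {"vyv":51}
After op 9 (remove /vyv): {}
After op 10 (add /vba 85): {"vba":85}
After op 11 (replace /vba 50): {"vba":50}
After op 12 (add /v 13): {"v":13,"vba":50}
After op 13 (replace /v 27): {"v":27,"vba":50}
Size at the root: 2

Answer: 2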